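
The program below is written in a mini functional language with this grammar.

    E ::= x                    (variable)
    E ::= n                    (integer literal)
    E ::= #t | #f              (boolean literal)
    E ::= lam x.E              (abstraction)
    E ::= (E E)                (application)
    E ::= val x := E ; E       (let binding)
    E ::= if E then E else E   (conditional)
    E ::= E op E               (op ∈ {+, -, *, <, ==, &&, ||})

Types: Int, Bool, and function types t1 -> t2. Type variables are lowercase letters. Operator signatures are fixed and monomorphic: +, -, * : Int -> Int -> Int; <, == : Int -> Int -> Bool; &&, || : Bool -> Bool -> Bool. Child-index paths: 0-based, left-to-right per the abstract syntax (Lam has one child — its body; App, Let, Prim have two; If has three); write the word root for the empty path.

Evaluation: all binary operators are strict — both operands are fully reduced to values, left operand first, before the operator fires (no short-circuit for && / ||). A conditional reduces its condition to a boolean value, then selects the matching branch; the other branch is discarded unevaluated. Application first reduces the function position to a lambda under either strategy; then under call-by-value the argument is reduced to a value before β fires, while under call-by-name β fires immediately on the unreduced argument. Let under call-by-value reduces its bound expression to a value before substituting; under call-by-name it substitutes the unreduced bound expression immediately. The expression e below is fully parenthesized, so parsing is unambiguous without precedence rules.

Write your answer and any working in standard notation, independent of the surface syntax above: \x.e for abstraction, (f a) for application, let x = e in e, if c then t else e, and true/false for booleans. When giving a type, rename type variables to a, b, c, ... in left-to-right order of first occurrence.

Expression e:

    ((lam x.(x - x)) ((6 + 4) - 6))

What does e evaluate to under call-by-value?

Answer: 0

Working:
step 0: ((\x.(x - x)) ((6 + 4) - 6))
step 1: [delta@1.0] ((\x.(x - x)) (10 - 6))
step 2: [delta@1] ((\x.(x - x)) 4)
step 3: [beta@root] (4 - 4)
step 4: [delta@root] 0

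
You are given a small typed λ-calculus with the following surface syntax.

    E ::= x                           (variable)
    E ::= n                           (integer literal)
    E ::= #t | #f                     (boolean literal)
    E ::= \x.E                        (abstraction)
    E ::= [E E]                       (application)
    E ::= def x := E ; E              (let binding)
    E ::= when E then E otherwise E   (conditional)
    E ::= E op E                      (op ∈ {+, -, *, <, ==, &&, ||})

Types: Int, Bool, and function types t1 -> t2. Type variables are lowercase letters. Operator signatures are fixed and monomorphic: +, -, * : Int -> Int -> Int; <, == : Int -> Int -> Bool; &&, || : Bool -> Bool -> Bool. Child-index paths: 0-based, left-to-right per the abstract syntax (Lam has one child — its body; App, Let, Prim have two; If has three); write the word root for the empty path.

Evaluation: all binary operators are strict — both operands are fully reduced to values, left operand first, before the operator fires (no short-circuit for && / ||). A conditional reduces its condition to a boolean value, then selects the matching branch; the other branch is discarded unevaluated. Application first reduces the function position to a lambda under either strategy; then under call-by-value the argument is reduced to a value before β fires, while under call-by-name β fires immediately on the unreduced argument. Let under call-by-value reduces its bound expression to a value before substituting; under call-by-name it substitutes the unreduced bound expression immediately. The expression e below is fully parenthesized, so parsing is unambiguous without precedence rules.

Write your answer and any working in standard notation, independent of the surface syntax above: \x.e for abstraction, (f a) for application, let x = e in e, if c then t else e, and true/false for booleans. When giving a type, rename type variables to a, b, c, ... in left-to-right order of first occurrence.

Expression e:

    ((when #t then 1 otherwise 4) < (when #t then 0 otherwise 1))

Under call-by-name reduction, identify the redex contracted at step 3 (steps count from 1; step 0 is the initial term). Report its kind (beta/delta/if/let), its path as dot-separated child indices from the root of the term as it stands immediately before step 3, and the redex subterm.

Working:
step 0: ((if true then 1 else 4) < (if true then 0 else 1))
step 1: [if@0] (1 < (if true then 0 else 1))
step 2: [if@1] (1 < 0)
step 3: [delta@root] false

Answer: delta at root : (1 < 0)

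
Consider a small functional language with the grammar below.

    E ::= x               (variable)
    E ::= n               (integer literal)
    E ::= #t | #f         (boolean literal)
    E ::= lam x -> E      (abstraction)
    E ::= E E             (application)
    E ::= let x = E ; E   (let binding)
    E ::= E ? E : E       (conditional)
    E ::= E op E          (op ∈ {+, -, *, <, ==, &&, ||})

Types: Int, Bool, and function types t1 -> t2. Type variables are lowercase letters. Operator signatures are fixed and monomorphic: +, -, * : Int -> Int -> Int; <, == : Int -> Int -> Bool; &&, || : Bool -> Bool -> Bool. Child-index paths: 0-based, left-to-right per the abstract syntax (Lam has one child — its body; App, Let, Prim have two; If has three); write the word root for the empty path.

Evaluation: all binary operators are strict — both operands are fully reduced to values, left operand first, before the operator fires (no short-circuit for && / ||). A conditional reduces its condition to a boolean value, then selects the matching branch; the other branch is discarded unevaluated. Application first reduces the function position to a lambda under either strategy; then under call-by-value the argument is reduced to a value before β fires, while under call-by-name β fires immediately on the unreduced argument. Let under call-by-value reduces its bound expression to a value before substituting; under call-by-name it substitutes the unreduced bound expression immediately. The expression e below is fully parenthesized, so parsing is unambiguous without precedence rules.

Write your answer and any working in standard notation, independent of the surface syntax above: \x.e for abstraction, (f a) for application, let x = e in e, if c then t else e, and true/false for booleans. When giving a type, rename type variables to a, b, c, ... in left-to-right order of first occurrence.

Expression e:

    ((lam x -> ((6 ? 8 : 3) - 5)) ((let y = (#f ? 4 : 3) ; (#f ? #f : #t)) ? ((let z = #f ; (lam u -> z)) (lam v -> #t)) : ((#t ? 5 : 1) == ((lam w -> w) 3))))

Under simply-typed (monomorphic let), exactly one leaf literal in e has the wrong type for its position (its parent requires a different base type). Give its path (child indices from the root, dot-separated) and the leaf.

Derivation:
  unify Int ~ Bool
  FAIL: mismatch Int ~ Bool

Answer: 0.0.0.0 : 6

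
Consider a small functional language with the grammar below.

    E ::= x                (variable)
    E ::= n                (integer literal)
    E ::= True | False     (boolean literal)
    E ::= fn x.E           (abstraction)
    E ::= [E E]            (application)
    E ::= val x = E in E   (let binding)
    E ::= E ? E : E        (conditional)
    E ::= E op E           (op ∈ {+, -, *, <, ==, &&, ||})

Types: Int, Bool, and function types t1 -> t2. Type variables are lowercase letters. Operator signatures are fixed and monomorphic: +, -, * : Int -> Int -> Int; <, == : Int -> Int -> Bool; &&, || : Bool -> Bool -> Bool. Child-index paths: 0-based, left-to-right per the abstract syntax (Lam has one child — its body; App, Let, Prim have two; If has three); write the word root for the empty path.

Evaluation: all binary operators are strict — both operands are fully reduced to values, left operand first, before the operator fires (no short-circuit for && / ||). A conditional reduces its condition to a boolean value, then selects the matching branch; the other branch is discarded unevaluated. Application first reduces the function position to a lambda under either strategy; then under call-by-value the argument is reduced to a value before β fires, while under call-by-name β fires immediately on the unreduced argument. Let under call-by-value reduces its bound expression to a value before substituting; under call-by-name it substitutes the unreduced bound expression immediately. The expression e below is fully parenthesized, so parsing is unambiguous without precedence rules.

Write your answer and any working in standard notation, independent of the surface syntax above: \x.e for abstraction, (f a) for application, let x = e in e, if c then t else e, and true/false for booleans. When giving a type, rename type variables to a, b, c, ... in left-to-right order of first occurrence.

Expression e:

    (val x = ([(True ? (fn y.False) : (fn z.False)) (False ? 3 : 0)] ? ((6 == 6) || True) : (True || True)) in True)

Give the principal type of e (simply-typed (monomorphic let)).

Derivation:
  unify Bool ~ Bool
\y._ : a -> Bool
\z._ : b -> Bool
  unify a -> Bool ~ b -> Bool
  unify a ~ b
  unify Bool ~ Bool
  unify Bool ~ Bool
  unify Int ~ Int
  unify b -> Bool ~ Int -> c
  unify b ~ Int
  unify Bool ~ c
_ _ : Bool
  unify Bool ~ Bool
  unify Int ~ Int
  unify Int ~ Int
  unify Bool ~ Bool
  unify Bool ~ Bool
  unify Bool ~ Bool
  unify Bool ~ Bool
  unify Bool ~ Bool
let x : Bool

Answer: Bool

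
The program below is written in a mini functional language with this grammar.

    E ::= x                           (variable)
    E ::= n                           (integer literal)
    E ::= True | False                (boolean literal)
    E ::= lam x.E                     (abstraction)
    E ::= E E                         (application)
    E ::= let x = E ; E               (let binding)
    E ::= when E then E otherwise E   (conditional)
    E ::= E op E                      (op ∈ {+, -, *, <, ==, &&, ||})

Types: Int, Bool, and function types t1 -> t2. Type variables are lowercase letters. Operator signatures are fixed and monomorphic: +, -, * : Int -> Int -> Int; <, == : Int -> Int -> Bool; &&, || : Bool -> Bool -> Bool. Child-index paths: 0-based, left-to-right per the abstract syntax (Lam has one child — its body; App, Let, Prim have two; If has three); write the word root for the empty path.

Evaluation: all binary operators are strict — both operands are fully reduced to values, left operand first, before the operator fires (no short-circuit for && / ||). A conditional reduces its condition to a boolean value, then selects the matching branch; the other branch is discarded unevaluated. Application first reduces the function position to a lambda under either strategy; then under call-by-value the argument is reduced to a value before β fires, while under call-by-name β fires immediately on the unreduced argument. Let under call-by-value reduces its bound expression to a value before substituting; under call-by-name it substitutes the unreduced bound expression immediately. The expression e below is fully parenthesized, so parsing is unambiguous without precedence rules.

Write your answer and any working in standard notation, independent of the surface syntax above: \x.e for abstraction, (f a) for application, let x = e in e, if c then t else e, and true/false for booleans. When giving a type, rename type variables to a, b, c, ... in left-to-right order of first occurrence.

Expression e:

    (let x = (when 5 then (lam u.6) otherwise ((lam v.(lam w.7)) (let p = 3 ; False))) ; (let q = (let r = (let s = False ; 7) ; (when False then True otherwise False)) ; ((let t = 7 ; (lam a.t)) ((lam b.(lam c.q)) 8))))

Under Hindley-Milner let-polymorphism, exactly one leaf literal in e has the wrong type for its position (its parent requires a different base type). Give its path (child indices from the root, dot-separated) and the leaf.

Answer: 0.0 : 5

Derivation:
  unify Int ~ Bool
  FAIL: mismatch Int ~ Bool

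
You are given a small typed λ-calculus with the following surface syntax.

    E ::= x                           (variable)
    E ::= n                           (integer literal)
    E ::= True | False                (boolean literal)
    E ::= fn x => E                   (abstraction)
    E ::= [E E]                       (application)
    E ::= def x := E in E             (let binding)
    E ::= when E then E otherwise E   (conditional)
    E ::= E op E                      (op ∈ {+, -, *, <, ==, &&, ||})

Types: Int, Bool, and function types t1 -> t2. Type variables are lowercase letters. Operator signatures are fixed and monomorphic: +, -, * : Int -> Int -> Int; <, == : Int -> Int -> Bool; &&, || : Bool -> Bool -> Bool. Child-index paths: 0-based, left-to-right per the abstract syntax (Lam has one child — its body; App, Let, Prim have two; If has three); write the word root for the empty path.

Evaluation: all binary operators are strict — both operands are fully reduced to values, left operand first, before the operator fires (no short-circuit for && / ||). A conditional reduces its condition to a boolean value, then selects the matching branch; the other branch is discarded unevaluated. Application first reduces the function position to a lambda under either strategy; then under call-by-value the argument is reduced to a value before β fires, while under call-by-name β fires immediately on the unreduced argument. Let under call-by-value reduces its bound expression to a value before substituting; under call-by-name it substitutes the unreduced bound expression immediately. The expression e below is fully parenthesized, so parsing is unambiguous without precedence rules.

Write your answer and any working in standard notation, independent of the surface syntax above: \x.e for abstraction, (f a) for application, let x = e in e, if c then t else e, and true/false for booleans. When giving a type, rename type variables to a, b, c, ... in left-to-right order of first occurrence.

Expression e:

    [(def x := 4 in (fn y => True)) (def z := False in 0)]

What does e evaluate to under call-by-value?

Derivation:
step 0: ((let x = 4 in (\y.true)) (let z = false in 0))
step 1: [let@0] ((\y.true) (let z = false in 0))
step 2: [let@1] ((\y.true) 0)
step 3: [beta@root] true

Answer: true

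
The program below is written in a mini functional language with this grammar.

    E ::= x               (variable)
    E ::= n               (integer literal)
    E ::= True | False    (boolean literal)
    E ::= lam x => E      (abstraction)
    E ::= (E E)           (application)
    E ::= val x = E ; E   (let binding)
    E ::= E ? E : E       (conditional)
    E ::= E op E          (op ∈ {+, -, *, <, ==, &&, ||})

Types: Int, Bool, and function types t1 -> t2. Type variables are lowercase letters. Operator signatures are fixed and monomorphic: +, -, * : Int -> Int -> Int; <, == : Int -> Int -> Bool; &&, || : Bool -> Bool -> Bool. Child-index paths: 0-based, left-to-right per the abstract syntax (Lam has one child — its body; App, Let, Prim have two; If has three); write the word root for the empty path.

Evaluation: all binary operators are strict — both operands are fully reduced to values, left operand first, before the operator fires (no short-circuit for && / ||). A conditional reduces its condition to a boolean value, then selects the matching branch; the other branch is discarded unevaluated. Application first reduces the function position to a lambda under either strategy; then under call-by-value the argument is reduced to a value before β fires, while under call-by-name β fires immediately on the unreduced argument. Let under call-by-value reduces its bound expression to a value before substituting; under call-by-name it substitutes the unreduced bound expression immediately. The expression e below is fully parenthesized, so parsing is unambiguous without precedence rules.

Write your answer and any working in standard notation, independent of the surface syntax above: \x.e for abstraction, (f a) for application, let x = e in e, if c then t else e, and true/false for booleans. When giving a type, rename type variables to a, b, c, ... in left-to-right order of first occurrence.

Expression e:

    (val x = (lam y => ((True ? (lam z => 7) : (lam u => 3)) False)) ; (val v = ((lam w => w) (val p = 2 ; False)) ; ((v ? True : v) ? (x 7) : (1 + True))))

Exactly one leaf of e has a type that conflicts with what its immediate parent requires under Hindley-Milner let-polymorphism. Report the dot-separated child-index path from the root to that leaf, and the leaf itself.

Answer: 1.1.2.1 : true

Working:
  unify Bool ~ Bool
\z._ : b -> Int
\u._ : c -> Int
  unify b -> Int ~ c -> Int
  unify b ~ c
  unify Int ~ Int
  unify c -> Int ~ Bool -> d
  unify c ~ Bool
  unify Int ~ d
_ _ : Int
\y._ : a -> Int
let x : forall. a -> Int
w : e
\w._ : e -> e
let p : Int
  unify e -> e ~ Bool -> f
  unify e ~ Bool
  unify Bool ~ f
_ _ : Bool
let v : Bool
v : Bool
  unify Bool ~ Bool
v : Bool
  unify Bool ~ Bool
  unify Bool ~ Bool
x : g -> Int
  unify g -> Int ~ Int -> h
  unify g ~ Int
  unify Int ~ h
_ _ : Int
  unify Int ~ Int
  unify Bool ~ Int
  FAIL: mismatch Bool ~ Int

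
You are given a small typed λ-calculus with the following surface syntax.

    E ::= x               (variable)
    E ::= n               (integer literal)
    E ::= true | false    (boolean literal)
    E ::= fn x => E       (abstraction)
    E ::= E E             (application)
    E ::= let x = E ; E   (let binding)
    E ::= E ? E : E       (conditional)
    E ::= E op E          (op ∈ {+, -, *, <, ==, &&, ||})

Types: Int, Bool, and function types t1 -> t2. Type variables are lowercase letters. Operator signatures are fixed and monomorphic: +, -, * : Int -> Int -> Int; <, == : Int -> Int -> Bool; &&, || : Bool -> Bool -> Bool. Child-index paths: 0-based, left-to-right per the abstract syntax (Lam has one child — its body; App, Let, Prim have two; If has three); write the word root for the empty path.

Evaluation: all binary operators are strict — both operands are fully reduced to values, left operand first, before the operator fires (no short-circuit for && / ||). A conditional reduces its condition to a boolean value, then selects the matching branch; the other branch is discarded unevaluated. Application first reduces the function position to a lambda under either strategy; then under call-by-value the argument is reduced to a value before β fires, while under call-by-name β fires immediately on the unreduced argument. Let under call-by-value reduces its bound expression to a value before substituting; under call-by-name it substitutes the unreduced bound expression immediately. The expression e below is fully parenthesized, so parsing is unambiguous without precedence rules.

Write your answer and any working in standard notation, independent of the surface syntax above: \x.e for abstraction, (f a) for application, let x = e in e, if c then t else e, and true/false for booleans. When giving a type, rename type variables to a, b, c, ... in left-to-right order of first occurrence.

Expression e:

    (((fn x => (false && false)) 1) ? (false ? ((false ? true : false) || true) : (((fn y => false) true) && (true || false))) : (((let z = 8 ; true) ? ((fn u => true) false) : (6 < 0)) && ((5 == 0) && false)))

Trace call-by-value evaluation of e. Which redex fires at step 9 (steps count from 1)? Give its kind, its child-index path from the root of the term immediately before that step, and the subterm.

Answer: delta at root : (true && false)

Derivation:
step 0: (if ((\x.(false && false)) 1) then (if false then ((if false then true else false) || true) else (((\y.false) true) && (true || false))) else ((if (let z = 8 in true) then ((\u.true) false) else (6 < 0)) && ((5 == 0) && false)))
step 1: [beta@0] (if (false && false) then (if false then ((if false then true else false) || true) else (((\y.false) true) && (true || false))) else ((if (let z = 8 in true) then ((\u.true) false) else (6 < 0)) && ((5 == 0) && false)))
step 2: [delta@0] (if false then (if false then ((if false then true else false) || true) else (((\y.false) true) && (true || false))) else ((if (let z = 8 in true) then ((\u.true) false) else (6 < 0)) && ((5 == 0) && false)))
step 3: [if@root] ((if (let z = 8 in true) then ((\u.true) false) else (6 < 0)) && ((5 == 0) && false))
step 4: [let@0.0] ((if true then ((\u.true) false) else (6 < 0)) && ((5 == 0) && false))
step 5: [if@0] (((\u.true) false) && ((5 == 0) && false))
step 6: [beta@0] (true && ((5 == 0) && false))
step 7: [delta@1.0] (true && (false && false))
step 8: [delta@1] (true && false)
step 9: [delta@root] false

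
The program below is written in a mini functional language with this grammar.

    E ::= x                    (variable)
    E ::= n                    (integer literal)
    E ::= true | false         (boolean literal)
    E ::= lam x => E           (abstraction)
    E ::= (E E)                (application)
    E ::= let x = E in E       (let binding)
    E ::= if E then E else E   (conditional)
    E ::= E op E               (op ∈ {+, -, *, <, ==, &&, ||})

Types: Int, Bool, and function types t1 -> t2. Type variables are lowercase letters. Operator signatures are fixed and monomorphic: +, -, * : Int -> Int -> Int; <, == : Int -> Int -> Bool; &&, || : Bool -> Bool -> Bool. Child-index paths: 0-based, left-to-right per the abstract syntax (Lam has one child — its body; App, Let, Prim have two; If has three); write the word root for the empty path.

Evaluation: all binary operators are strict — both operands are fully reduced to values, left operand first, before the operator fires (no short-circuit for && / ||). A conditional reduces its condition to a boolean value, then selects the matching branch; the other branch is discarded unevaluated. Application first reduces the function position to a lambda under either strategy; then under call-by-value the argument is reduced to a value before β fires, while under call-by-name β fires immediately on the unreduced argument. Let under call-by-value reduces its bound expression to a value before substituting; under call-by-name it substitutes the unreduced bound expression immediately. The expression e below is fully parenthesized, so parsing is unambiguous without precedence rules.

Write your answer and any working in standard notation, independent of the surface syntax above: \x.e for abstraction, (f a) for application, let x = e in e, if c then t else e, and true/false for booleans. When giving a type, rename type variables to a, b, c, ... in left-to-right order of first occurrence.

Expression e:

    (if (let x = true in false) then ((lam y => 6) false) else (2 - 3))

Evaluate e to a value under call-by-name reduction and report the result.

Derivation:
step 0: (if (let x = true in false) then ((\y.6) false) else (2 - 3))
step 1: [let@0] (if false then ((\y.6) false) else (2 - 3))
step 2: [if@root] (2 - 3)
step 3: [delta@root] -1

Answer: -1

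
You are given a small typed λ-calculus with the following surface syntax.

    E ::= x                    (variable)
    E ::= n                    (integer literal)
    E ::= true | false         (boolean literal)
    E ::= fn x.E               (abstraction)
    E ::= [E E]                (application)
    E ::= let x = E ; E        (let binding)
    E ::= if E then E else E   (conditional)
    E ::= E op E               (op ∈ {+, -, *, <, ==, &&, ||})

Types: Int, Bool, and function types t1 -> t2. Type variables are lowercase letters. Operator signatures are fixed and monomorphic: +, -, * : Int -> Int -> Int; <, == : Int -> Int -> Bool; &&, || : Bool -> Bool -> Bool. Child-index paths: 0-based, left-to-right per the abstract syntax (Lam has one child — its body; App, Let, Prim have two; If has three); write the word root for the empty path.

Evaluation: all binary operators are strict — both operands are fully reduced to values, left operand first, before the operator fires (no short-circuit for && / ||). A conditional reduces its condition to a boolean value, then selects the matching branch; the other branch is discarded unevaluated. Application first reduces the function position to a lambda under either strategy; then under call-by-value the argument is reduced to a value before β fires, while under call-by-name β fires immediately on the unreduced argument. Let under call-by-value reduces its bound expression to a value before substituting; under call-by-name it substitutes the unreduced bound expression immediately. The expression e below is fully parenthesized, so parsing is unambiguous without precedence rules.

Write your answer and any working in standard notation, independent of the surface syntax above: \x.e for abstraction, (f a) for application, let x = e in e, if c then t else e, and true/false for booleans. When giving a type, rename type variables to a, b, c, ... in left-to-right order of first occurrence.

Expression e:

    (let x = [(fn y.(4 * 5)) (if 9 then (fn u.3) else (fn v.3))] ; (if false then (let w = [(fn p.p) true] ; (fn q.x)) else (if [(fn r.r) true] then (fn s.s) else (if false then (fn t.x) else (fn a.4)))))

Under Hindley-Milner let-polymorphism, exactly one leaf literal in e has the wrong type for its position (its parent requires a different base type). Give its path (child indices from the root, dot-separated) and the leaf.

Answer: 0.1.0 : 9

Derivation:
  unify Int ~ Int
  unify Int ~ Int
\y._ : a -> Int
  unify Int ~ Bool
  FAIL: mismatch Int ~ Bool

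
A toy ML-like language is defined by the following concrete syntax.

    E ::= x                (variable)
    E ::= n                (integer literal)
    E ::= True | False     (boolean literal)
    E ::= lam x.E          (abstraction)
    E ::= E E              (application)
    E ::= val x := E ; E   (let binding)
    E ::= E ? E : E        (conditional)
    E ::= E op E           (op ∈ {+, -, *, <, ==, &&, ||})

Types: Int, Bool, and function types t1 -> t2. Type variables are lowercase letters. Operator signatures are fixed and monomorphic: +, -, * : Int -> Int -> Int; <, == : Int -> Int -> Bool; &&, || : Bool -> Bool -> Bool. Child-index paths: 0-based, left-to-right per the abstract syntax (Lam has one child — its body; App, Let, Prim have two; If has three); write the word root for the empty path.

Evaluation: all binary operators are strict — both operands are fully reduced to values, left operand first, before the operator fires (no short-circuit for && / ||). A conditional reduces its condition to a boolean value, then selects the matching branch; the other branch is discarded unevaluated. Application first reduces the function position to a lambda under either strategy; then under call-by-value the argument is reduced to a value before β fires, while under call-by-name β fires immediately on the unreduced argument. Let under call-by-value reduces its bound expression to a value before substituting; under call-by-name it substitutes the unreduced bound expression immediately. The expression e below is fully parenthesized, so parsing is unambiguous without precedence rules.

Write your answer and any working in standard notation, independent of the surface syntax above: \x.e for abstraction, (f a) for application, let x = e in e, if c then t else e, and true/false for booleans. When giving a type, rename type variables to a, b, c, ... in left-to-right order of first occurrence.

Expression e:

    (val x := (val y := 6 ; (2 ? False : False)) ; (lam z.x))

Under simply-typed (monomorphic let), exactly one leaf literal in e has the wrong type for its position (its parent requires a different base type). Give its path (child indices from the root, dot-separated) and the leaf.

Answer: 0.1.0 : 2

Derivation:
let y : Int
  unify Int ~ Bool
  FAIL: mismatch Int ~ Bool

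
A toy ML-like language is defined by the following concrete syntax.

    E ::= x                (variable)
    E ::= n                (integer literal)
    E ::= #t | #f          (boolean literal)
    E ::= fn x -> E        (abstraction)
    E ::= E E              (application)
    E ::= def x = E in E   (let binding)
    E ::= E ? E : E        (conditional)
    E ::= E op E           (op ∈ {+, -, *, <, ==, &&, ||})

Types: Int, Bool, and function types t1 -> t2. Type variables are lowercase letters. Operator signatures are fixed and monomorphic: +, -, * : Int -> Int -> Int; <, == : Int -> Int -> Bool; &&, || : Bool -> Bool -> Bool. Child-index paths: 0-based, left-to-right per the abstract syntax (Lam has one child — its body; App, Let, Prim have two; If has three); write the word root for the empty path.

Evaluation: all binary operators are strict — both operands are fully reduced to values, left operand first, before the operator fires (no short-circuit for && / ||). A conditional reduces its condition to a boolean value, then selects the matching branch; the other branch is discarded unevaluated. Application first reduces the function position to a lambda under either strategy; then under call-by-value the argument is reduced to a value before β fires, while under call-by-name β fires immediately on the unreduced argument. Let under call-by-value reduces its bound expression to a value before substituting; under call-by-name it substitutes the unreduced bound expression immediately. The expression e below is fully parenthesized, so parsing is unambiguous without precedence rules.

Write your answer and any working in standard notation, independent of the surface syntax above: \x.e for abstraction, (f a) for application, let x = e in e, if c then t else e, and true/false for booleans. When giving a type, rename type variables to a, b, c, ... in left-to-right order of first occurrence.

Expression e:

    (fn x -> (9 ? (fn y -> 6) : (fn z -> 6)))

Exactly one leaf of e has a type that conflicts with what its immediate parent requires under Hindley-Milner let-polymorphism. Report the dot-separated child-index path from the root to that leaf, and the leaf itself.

Answer: 0.0 : 9

Trace:
  unify Int ~ Bool
  FAIL: mismatch Int ~ Bool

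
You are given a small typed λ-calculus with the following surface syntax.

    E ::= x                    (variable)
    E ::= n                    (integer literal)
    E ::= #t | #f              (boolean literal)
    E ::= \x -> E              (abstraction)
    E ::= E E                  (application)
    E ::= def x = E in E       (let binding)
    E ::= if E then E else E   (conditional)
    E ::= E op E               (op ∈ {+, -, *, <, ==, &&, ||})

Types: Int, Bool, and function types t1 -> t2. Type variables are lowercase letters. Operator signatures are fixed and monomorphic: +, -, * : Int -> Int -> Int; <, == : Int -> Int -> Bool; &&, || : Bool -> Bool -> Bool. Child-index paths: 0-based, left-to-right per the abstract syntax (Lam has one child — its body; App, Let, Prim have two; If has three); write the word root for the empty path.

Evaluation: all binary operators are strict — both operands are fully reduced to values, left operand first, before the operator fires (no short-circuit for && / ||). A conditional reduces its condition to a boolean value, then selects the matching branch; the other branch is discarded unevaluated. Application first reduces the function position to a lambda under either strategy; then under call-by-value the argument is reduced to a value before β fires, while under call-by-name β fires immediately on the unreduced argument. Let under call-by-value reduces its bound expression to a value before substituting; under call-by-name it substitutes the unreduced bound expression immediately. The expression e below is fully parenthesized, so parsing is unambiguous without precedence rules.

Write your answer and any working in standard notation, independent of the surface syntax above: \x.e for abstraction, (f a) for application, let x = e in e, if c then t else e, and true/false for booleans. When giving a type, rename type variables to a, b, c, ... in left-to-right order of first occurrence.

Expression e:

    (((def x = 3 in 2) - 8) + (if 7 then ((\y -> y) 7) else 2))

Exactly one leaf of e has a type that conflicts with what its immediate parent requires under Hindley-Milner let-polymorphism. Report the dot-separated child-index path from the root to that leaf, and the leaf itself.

Answer: 1.0 : 7

Trace:
let x : Int
  unify Int ~ Int
  unify Int ~ Int
  unify Int ~ Int
  unify Int ~ Bool
  FAIL: mismatch Int ~ Bool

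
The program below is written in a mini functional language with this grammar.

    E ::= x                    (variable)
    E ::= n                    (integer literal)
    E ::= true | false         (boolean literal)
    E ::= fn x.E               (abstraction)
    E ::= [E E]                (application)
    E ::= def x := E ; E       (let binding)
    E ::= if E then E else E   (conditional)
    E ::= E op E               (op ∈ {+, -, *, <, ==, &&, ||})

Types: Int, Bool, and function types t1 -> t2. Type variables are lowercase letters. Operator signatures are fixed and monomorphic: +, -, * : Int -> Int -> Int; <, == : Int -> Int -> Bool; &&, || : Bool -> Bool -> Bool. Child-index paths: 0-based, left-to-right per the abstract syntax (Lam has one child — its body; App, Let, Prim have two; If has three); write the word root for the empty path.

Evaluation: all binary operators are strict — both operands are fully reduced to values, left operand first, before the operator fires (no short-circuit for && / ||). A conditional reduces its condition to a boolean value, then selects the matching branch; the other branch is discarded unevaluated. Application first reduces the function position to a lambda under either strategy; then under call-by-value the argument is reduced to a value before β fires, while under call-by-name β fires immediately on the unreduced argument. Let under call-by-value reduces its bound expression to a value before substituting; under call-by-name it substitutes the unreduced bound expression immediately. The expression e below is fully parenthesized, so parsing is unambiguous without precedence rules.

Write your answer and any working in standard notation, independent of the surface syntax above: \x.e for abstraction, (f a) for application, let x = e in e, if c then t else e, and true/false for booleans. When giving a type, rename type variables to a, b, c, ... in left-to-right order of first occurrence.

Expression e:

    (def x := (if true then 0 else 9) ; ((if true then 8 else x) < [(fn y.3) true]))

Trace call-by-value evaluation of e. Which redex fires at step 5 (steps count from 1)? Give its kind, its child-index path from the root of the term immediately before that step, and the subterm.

Answer: delta at root : (8 < 3)

Derivation:
step 0: (let x = (if true then 0 else 9) in ((if true then 8 else x) < ((\y.3) true)))
step 1: [if@0] (let x = 0 in ((if true then 8 else x) < ((\y.3) true)))
step 2: [let@root] ((if true then 8 else 0) < ((\y.3) true))
step 3: [if@0] (8 < ((\y.3) true))
step 4: [beta@1] (8 < 3)
step 5: [delta@root] false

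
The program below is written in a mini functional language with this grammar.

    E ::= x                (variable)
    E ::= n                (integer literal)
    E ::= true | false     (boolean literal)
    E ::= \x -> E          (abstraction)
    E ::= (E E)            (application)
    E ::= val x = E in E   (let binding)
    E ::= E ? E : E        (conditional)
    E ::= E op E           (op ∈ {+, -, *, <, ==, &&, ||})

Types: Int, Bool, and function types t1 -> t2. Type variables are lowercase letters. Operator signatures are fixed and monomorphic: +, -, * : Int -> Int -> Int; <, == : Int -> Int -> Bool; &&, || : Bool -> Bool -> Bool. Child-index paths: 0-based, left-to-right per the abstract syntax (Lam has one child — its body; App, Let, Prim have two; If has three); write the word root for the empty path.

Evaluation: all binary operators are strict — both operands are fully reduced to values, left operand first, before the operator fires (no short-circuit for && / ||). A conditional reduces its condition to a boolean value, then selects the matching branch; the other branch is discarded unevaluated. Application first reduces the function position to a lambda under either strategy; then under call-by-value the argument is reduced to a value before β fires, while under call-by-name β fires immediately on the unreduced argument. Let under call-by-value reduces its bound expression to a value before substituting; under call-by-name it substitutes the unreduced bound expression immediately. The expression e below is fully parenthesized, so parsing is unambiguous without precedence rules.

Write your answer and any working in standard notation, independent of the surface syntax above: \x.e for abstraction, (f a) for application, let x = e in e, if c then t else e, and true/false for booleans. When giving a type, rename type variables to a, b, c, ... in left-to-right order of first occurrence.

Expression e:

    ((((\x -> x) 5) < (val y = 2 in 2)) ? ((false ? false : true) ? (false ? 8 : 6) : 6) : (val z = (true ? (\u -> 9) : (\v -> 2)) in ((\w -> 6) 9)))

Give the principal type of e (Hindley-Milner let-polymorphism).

Working:
x : a
\x._ : a -> a
  unify a -> a ~ Int -> b
  unify a ~ Int
  unify Int ~ b
_ _ : Int
  unify Int ~ Int
let y : Int
  unify Int ~ Int
  unify Bool ~ Bool
  unify Bool ~ Bool
  unify Bool ~ Bool
  unify Bool ~ Bool
  unify Bool ~ Bool
  unify Int ~ Int
  unify Int ~ Int
  unify Bool ~ Bool
\u._ : c -> Int
\v._ : d -> Int
  unify c -> Int ~ d -> Int
  unify c ~ d
  unify Int ~ Int
let z : forall. d -> Int
\w._ : e -> Int
  unify e -> Int ~ Int -> f
  unify e ~ Int
  unify Int ~ f
_ _ : Int
  unify Int ~ Int

Answer: Int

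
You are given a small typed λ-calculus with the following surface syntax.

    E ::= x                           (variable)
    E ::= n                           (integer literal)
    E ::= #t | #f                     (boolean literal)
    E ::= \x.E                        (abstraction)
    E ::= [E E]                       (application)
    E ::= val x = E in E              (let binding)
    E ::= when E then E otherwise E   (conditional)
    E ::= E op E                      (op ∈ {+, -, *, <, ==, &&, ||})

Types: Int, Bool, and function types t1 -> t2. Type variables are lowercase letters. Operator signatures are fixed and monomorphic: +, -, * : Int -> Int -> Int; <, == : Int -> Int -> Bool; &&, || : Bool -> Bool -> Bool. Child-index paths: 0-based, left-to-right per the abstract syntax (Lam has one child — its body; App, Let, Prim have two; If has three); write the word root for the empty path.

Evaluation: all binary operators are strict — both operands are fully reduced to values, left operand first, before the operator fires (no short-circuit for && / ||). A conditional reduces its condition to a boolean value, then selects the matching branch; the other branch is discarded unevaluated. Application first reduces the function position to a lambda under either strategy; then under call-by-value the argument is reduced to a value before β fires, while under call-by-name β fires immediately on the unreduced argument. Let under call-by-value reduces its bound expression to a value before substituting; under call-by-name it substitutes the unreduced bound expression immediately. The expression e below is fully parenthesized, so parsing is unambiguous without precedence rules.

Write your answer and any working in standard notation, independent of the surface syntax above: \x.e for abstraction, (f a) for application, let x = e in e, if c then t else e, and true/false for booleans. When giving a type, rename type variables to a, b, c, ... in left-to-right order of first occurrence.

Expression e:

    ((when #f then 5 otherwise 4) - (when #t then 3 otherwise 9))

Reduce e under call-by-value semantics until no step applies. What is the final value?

Working:
step 0: ((if false then 5 else 4) - (if true then 3 else 9))
step 1: [if@0] (4 - (if true then 3 else 9))
step 2: [if@1] (4 - 3)
step 3: [delta@root] 1

Answer: 1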